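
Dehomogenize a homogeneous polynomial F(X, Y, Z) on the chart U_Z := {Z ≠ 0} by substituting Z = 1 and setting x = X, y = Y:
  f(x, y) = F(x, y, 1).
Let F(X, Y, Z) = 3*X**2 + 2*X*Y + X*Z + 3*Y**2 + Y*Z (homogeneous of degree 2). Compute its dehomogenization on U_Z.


f(x, y) = 3*x**2 + 2*x*y + x + 3*y**2 + y

On U_Z we set Z = 1. Each monomial c·X^i·Y^j·Z^k in F becomes c·x^i·y^j·1^k = c·x^i·y^j.
Substituting Z = 1: F(X, Y, 1) = 3*x**2 + 2*x*y + x + 3*y**2 + y.
Note: deg(f) ≤ deg(F) = 2; strict inequality happens when F is divisible by Z (lost terms).


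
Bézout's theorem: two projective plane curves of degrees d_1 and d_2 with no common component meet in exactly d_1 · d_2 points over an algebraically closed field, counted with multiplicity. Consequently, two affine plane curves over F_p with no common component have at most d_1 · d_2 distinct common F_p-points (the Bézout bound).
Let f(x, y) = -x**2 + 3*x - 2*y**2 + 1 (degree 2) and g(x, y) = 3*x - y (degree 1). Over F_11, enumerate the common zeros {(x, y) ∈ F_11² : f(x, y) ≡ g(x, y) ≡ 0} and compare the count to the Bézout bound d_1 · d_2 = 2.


Common zeros: ∅; count = 0; Bézout bound = 2.

deg(f) = 2, deg(g) = 1, so Bézout bound = 2.
Scan x ∈ F_11. For each x, list the y ∈ F_11 with f(x, y) ≡ 0 and those with g(x, y) ≡ 0 (mod 11); the common zeros in that column are the intersection.
  x = 0: f ≡ 0 at y ∈ ∅; g ≡ 0 at y ∈ {0}; common: ∅.
  x = 1: f ≡ 0 at y ∈ ∅; g ≡ 0 at y ∈ {3}; common: ∅.
  x = 2: f ≡ 0 at y ∈ ∅; g ≡ 0 at y ∈ {6}; common: ∅.
  x = 3: f ≡ 0 at y ∈ ∅; g ≡ 0 at y ∈ {9}; common: ∅.
  x = 4: f ≡ 0 at y ∈ {2, 9}; g ≡ 0 at y ∈ {1}; common: ∅.
  x = 5: f ≡ 0 at y ∈ {1, 10}; g ≡ 0 at y ∈ {4}; common: ∅.
  x = 6: f ≡ 0 at y ∈ ∅; g ≡ 0 at y ∈ {7}; common: ∅.
  x = 7: f ≡ 0 at y ∈ {5, 6}; g ≡ 0 at y ∈ {10}; common: ∅.
  x = 8: f ≡ 0 at y ∈ ∅; g ≡ 0 at y ∈ {2}; common: ∅.
  x = 9: f ≡ 0 at y ∈ {1, 10}; g ≡ 0 at y ∈ {5}; common: ∅.
  x = 10: f ≡ 0 at y ∈ {2, 9}; g ≡ 0 at y ∈ {8}; common: ∅.
Collecting: common zeros = ∅, so the count is 0.
Comparison with the Bézout bound: 0 ≤ 2 = deg(f)·deg(g), as expected for curves with no common component (the affine F_11-count falls short of the bound because intersections may lie at infinity, over extension fields, or carry multiplicity).


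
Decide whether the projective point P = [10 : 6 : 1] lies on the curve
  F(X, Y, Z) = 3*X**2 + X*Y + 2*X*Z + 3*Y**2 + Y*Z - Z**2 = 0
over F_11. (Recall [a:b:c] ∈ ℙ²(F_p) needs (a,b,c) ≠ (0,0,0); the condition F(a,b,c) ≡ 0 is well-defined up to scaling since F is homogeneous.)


F(10,6,1) ≡ 9 (mod 11); P is NOT on the curve.

Evaluate F(10, 6, 1) term-by-term (mod 11).
  3*X**2 ↦ 3·100·1·1 = 300
  X*Y ↦ 1·10·6·1 = 60
  2*X*Z ↦ 2·10·1·1 = 20
  3*Y**2 ↦ 3·1·36·1 = 108
  Y*Z ↦ 1·1·6·1 = 6
  -Z**2 ↦ -1·1·1·1 = -1
Sum: F(10, 6, 1) = (300) + (60) + (20) + (108) + (6) + (-1) = 493.
Reducing mod 11: 493 ≡ 9 (mod 11).
Since F(a, b, c) ≡ 9 ≠ 0 (mod 11), P does NOT lie on the curve.


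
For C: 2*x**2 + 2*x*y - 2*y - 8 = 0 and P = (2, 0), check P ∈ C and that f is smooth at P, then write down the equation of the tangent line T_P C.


Tangent line at P: 8*x + 2*y - 16 = 0.

Step 1: f(2, 0) = 0, so P lies on C.
Step 2: partial derivatives
  f_x(x, y) = 4*x + 2*y, f_y(x, y) = 2*x - 2.
  f_x(P) = 8, f_y(P) = 2 (gradient nonzero, so P is smooth).
Step 3: tangent line at P: 8·(x − 2) + 2·(y − 0) = 0.
Expanding: 8*x + 2*y - 16 = 0.


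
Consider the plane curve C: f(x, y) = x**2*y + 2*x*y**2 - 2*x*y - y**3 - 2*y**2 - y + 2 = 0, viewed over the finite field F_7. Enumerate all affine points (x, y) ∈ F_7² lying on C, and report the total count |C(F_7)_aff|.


Affine F_7-points: {(0, 4), (1, 4), (1, 5), (2, 2), (3, 1), (3, 2), (4, 1), (5, 5)}; count = 8.

For each of the 49 pairs (x, y) ∈ F_7², evaluate f(x, y) mod 7. Record the zeros.
  x = 0: [0↦2, 1↦5, 2↦5, 3↦3, 4↦0, 5↦4, 6↦2]  zeros at y ∈ {4}
  x = 1: [0↦2, 1↦6, 2↦4, 3↦4, 4↦0, 5↦0, 6↦5]  zeros at y ∈ {4, 5}
  x = 2: [0↦2, 1↦2, 2↦0, 3↦4, 4↦1, 5↦6, 6↦6]  zeros at y ∈ {2}
  x = 3: [0↦2, 1↦0, 2↦0, 3↦3, 4↦3, 5↦1, 6↦5]  zeros at y ∈ {1, 2}
  x = 4: [0↦2, 1↦0, 2↦4, 3↦1, 4↦6, 5↦6, 6↦2]  zeros at y ∈ {1}
  x = 5: [0↦2, 1↦2, 2↦5, 3↦5, 4↦3, 5↦0, 6↦4]  zeros at y ∈ {5}
  x = 6: [0↦2, 1↦6, 2↦3, 3↦1, 4↦1, 5↦4, 6↦4]  zeros at y ∈ ∅
Collecting zeros: affine points = {(0, 4), (1, 4), (1, 5), (2, 2), (3, 1), (3, 2), (4, 1), (5, 5)}.
Total count |C(F_7)_aff| = 8.


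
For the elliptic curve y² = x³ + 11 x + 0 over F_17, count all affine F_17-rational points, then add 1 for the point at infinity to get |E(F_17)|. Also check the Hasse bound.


Affine points = {(0, 0), (2, 8), (2, 9), (3, 3), (3, 14), (14, 5), (14, 12), (15, 2), (15, 15)}; affine count = 9; |E(F_17)| = 10.

Discriminant check: Δ ∝ 4a³ + 27b² = 4·11³ + 27·0² = 4·1331 + 27·0 ≡ 3 (mod 17). Nonzero ⇒ E is nonsingular.
For each x ∈ F_17, compute rhs = x³ + 11·x + 0 mod 17, then count y ∈ F_17 with y² ≡ rhs.
  x = 0: rhs = 0, matching y values: 0 (1 points).
  x = 1: rhs = 12, matching y values: none (0 points).
  x = 2: rhs = 13, matching y values: 8, 9 (2 points).
  x = 3: rhs = 9, matching y values: 3, 14 (2 points).
  x = 4: rhs = 6, matching y values: none (0 points).
  x = 5: rhs = 10, matching y values: none (0 points).
  x = 6: rhs = 10, matching y values: none (0 points).
  x = 7: rhs = 12, matching y values: none (0 points).
  x = 8: rhs = 5, matching y values: none (0 points).
  x = 9: rhs = 12, matching y values: none (0 points).
  x = 10: rhs = 5, matching y values: none (0 points).
  x = 11: rhs = 7, matching y values: none (0 points).
  x = 12: rhs = 7, matching y values: none (0 points).
  x = 13: rhs = 11, matching y values: none (0 points).
  x = 14: rhs = 8, matching y values: 5, 12 (2 points).
  x = 15: rhs = 4, matching y values: 2, 15 (2 points).
  x = 16: rhs = 5, matching y values: none (0 points).
Total affine count: 9.
Full point count |E(F_17)| = 9 + 1 = 10.
Hasse bound: |10 − (17+1)| = |-8| = 8 ≤ 2√17 ≈ 8.2462 ✓.


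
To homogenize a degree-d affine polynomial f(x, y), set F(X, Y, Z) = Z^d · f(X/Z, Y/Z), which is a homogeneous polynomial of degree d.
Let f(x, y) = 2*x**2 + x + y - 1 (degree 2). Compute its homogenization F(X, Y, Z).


F(X, Y, Z) = 2*X**2 + X*Z + Y*Z - Z**2

deg(f) = 2.
Substitute x = X/Z, y = Y/Z into f, then multiply by Z^2.
  monomial 2·x^2·y^0 ↦ 2·X^2·Y^0·Z^0.
  monomial 1·x^1·y^0 ↦ 1·X^1·Y^0·Z^1.
  monomial 1·x^0·y^1 ↦ 1·X^0·Y^1·Z^1.
  monomial -1·x^0·y^0 ↦ -1·X^0·Y^0·Z^2.
Collecting: F(X, Y, Z) = 2*X**2 + X*Z + Y*Z - Z**2.


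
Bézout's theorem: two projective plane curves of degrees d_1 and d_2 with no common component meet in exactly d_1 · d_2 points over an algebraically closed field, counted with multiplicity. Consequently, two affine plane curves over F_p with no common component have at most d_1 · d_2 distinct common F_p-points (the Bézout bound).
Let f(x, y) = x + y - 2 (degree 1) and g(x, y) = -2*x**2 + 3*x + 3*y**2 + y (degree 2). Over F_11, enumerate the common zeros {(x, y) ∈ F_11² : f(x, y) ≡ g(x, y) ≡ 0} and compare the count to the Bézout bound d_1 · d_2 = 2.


Common zeros: {(5, 8)}; count = 1; Bézout bound = 2.

deg(f) = 1, deg(g) = 2, so Bézout bound = 2.
Scan x ∈ F_11. For each x, list the y ∈ F_11 with f(x, y) ≡ 0 and those with g(x, y) ≡ 0 (mod 11); the common zeros in that column are the intersection.
  x = 0: f ≡ 0 at y ∈ {2}; g ≡ 0 at y ∈ {0, 7}; common: ∅.
  x = 1: f ≡ 0 at y ∈ {1}; g ≡ 0 at y ∈ {9}; common: ∅.
  x = 2: f ≡ 0 at y ∈ {0}; g ≡ 0 at y ∈ {8, 10}; common: ∅.
  x = 3: f ≡ 0 at y ∈ {10}; g ≡ 0 at y ∈ ∅; common: ∅.
  x = 4: f ≡ 0 at y ∈ {9}; g ≡ 0 at y ∈ ∅; common: ∅.
  x = 5: f ≡ 0 at y ∈ {8}; g ≡ 0 at y ∈ {8, 10}; common: {8}.
  x = 6: f ≡ 0 at y ∈ {7}; g ≡ 0 at y ∈ {9}; common: ∅.
  x = 7: f ≡ 0 at y ∈ {6}; g ≡ 0 at y ∈ {0, 7}; common: ∅.
  x = 8: f ≡ 0 at y ∈ {5}; g ≡ 0 at y ∈ ∅; common: ∅.
  x = 9: f ≡ 0 at y ∈ {4}; g ≡ 0 at y ∈ {2, 5}; common: ∅.
  x = 10: f ≡ 0 at y ∈ {3}; g ≡ 0 at y ∈ ∅; common: ∅.
Collecting: common zeros = {(5, 8)}, so the count is 1.
Comparison with the Bézout bound: 1 ≤ 2 = deg(f)·deg(g), as expected for curves with no common component (the affine F_11-count falls short of the bound because intersections may lie at infinity, over extension fields, or carry multiplicity).


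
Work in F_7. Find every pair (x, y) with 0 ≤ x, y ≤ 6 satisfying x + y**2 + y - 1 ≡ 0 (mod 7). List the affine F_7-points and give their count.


Affine F_7-points: {(1, 0), (1, 6), (2, 2), (2, 4), (3, 3), (6, 1), (6, 5)}; count = 7.

For each of the 49 pairs (x, y) ∈ F_7², evaluate f(x, y) mod 7. Record the zeros.
  x = 0: [0↦6, 1↦1, 2↦5, 3↦4, 4↦5, 5↦1, 6↦6]  zeros at y ∈ ∅
  x = 1: [0↦0, 1↦2, 2↦6, 3↦5, 4↦6, 5↦2, 6↦0]  zeros at y ∈ {0, 6}
  x = 2: [0↦1, 1↦3, 2↦0, 3↦6, 4↦0, 5↦3, 6↦1]  zeros at y ∈ {2, 4}
  x = 3: [0↦2, 1↦4, 2↦1, 3↦0, 4↦1, 5↦4, 6↦2]  zeros at y ∈ {3}
  x = 4: [0↦3, 1↦5, 2↦2, 3↦1, 4↦2, 5↦5, 6↦3]  zeros at y ∈ ∅
  x = 5: [0↦4, 1↦6, 2↦3, 3↦2, 4↦3, 5↦6, 6↦4]  zeros at y ∈ ∅
  x = 6: [0↦5, 1↦0, 2↦4, 3↦3, 4↦4, 5↦0, 6↦5]  zeros at y ∈ {1, 5}
Collecting zeros: affine points = {(1, 0), (1, 6), (2, 2), (2, 4), (3, 3), (6, 1), (6, 5)}.
Total count |C(F_7)_aff| = 7.


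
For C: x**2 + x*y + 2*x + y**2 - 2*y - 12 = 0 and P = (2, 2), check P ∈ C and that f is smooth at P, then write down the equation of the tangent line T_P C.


Tangent line at P: 8*x + 4*y - 24 = 0.

Step 1: f(2, 2) = 0, so P lies on C.
Step 2: partial derivatives
  f_x(x, y) = 2*x + y + 2, f_y(x, y) = x + 2*y - 2.
  f_x(P) = 8, f_y(P) = 4 (gradient nonzero, so P is smooth).
Step 3: tangent line at P: 8·(x − 2) + 4·(y − 2) = 0.
Expanding: 8*x + 4*y - 24 = 0.


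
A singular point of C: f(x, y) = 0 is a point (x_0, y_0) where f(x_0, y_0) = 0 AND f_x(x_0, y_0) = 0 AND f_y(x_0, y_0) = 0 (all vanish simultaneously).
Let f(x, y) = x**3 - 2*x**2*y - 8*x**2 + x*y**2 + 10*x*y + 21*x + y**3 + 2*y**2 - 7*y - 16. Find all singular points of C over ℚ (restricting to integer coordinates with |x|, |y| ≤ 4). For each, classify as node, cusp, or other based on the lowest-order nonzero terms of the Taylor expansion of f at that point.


Singular points: {(2, -1)}; classification: cusp.

Compute partial derivatives:
  f_x = 3*x**2 - 4*x*y - 16*x + y**2 + 10*y + 21.
  f_y = -2*x**2 + 2*x*y + 10*x + 3*y**2 + 4*y - 7.
Scan x_0 ∈ {−4, ..., 4}. For each x_0, f_y(x_0, y) is a polynomial in y; find its integer roots y ∈ {−4, ..., 4}, then test f_x and f at those candidates.
  x = -4: f_y(-4, y) = 3*y**2 - 4*y - 79; no integer root y with |y| ≤ 4.
  x = -3: f_y(-3, y) = 3*y**2 - 2*y - 55; no integer root y with |y| ≤ 4.
  x = -2: f_y(-2, y) = 3*y**2 - 35; no integer root y with |y| ≤ 4.
  x = -1: f_y(-1, y) = 3*y**2 + 2*y - 19; no integer root y with |y| ≤ 4.
  x = 0: f_y(0, y) = 3*y**2 + 4*y - 7; vanishes at y ∈ {1}. (0, 1): f_x = 32 ≠ 0.
  x = 1: f_y(1, y) = 3*y**2 + 6*y + 1; no integer root y with |y| ≤ 4.
  x = 2: f_y(2, y) = 3*y**2 + 8*y + 5; vanishes at y ∈ {-1}. (2, -1): f_x = 0, f = 0 — SINGULAR.
  x = 3: f_y(3, y) = 3*y**2 + 10*y + 5; no integer root y with |y| ≤ 4.
  x = 4: f_y(4, y) = 3*y**2 + 12*y + 1; no integer root y with |y| ≤ 4.
Only singular point on the grid: (2, -1).
Classify: substitute x = 2 + u, y = -1 + v and expand: f = u**3 - 2*u**2*v + u*v**2 + v**3 + v**2.
No constant or linear terms (consistent with a singular point). Quadratic part: v**2. Cubic part: u**3 - 2*u**2*v + u*v**2 + v**3.
The quadratic part v**2 is a perfect square, so there is a single (double) tangent line v = 0, i.e. y = -1. Restricting the cubic part to that line (v = 0) leaves u**3 ≠ 0, so f is not divisible by v and the branch is v² ≈ -u**3 to lowest order — this is a cusp.
Classification: cusp.


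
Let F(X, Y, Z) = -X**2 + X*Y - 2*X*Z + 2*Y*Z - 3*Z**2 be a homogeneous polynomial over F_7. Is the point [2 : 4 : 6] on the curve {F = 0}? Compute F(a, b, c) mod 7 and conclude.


F(2,4,6) ≡ 4 (mod 7); P is NOT on the curve.

Evaluate F(2, 4, 6) term-by-term (mod 7).
  -X**2 ↦ -1·4·1·1 = -4
  X*Y ↦ 1·2·4·1 = 8
  -2*X*Z ↦ -2·2·1·6 = -24
  2*Y*Z ↦ 2·1·4·6 = 48
  -3*Z**2 ↦ -3·1·1·36 = -108
Sum: F(2, 4, 6) = (-4) + (8) + (-24) + (48) + (-108) = -80.
Reducing mod 7: -80 ≡ 4 (mod 7).
Since F(a, b, c) ≡ 4 ≠ 0 (mod 7), P does NOT lie on the curve.


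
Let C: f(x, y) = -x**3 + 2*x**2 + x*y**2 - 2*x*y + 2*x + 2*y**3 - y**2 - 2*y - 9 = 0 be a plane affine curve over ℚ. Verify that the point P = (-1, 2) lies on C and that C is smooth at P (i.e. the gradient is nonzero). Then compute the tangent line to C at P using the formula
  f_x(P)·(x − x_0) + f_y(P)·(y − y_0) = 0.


Tangent line at P: -5*x + 16*y - 37 = 0.

Step 1: f(-1, 2) = 0, so P lies on C.
Step 2: partial derivatives
  f_x(x, y) = -3*x**2 + 4*x + y**2 - 2*y + 2, f_y(x, y) = 2*x*y - 2*x + 6*y**2 - 2*y - 2.
  f_x(P) = -5, f_y(P) = 16 (gradient nonzero, so P is smooth).
Step 3: tangent line at P: -5·(x − -1) + 16·(y − 2) = 0.
Expanding: -5*x + 16*y - 37 = 0.


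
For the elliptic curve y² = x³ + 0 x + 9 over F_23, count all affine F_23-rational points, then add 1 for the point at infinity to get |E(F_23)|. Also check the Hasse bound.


Affine points = {(0, 3), (0, 20), (3, 6), (3, 17), (4, 2), (4, 21), (6, 8), (6, 15), (9, 5), (9, 18), (11, 11), (11, 12), (12, 9), (12, 14), (14, 4), (14, 19), (15, 7), (15, 16), (17, 0), (21, 1), (21, 22), (22, 10), (22, 13)}; affine count = 23; |E(F_23)| = 24.

Discriminant check: Δ ∝ 4a³ + 27b² = 4·0³ + 27·9² = 4·0 + 27·81 ≡ 2 (mod 23). Nonzero ⇒ E is nonsingular.
For each x ∈ F_23, compute rhs = x³ + 0·x + 9 mod 23, then count y ∈ F_23 with y² ≡ rhs.
  x = 0: rhs = 9, matching y values: 3, 20 (2 points).
  x = 1: rhs = 10, matching y values: none (0 points).
  x = 2: rhs = 17, matching y values: none (0 points).
  x = 3: rhs = 13, matching y values: 6, 17 (2 points).
  x = 4: rhs = 4, matching y values: 2, 21 (2 points).
  x = 5: rhs = 19, matching y values: none (0 points).
  x = 6: rhs = 18, matching y values: 8, 15 (2 points).
  x = 7: rhs = 7, matching y values: none (0 points).
  x = 8: rhs = 15, matching y values: none (0 points).
  x = 9: rhs = 2, matching y values: 5, 18 (2 points).
  x = 10: rhs = 20, matching y values: none (0 points).
  x = 11: rhs = 6, matching y values: 11, 12 (2 points).
  x = 12: rhs = 12, matching y values: 9, 14 (2 points).
  x = 13: rhs = 21, matching y values: none (0 points).
  x = 14: rhs = 16, matching y values: 4, 19 (2 points).
  x = 15: rhs = 3, matching y values: 7, 16 (2 points).
  x = 16: rhs = 11, matching y values: none (0 points).
  x = 17: rhs = 0, matching y values: 0 (1 points).
  x = 18: rhs = 22, matching y values: none (0 points).
  x = 19: rhs = 14, matching y values: none (0 points).
  x = 20: rhs = 5, matching y values: none (0 points).
  x = 21: rhs = 1, matching y values: 1, 22 (2 points).
  x = 22: rhs = 8, matching y values: 10, 13 (2 points).
Total affine count: 23.
Full point count |E(F_23)| = 23 + 1 = 24.
Hasse bound: |24 − (23+1)| = |0| = 0 ≤ 2√23 ≈ 9.5917 ✓.


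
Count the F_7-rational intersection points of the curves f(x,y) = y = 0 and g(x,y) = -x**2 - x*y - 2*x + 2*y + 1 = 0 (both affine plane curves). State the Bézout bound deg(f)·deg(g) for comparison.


Common zeros: {(2, 0), (3, 0)}; count = 2; Bézout bound = 2.

deg(f) = 1, deg(g) = 2, so Bézout bound = 2.
Scan x ∈ F_7. For each x, list the y ∈ F_7 with f(x, y) ≡ 0 and those with g(x, y) ≡ 0 (mod 7); the common zeros in that column are the intersection.
  x = 0: f ≡ 0 at y ∈ {0}; g ≡ 0 at y ∈ {3}; common: ∅.
  x = 1: f ≡ 0 at y ∈ {0}; g ≡ 0 at y ∈ {2}; common: ∅.
  x = 2: f ≡ 0 at y ∈ {0}; g ≡ 0 at y ∈ {0, 1, 2, 3, 4, 5, 6}; common: {0}.
  x = 3: f ≡ 0 at y ∈ {0}; g ≡ 0 at y ∈ {0}; common: {0}.
  x = 4: f ≡ 0 at y ∈ {0}; g ≡ 0 at y ∈ {6}; common: ∅.
  x = 5: f ≡ 0 at y ∈ {0}; g ≡ 0 at y ∈ {5}; common: ∅.
  x = 6: f ≡ 0 at y ∈ {0}; g ≡ 0 at y ∈ {4}; common: ∅.
Collecting: common zeros = {(2, 0), (3, 0)}, so the count is 2.
Comparison with the Bézout bound: 2 ≤ 2 = deg(f)·deg(g), as expected for curves with no common component (the bound is attained).


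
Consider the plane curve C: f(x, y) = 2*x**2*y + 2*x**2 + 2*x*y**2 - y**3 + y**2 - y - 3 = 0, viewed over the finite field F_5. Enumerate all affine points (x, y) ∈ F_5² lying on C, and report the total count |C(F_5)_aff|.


Affine F_5-points: {(0, 4), (1, 2), (2, 0), (3, 0)}; count = 4.

For each of the 25 pairs (x, y) ∈ F_5², evaluate f(x, y) mod 5. Record the zeros.
  x = 0: [0↦2, 1↦1, 2↦1, 3↦1, 4↦0]  zeros at y ∈ {4}
  x = 1: [0↦4, 1↦2, 2↦0, 3↦2, 4↦2]  zeros at y ∈ {2}
  x = 2: [0↦0, 1↦1, 2↦1, 3↦4, 4↦4]  zeros at y ∈ {0}
  x = 3: [0↦0, 1↦3, 2↦4, 3↦2, 4↦1]  zeros at y ∈ {0}
  x = 4: [0↦4, 1↦3, 2↦4, 3↦1, 4↦3]  zeros at y ∈ ∅
Collecting zeros: affine points = {(0, 4), (1, 2), (2, 0), (3, 0)}.
Total count |C(F_5)_aff| = 4.


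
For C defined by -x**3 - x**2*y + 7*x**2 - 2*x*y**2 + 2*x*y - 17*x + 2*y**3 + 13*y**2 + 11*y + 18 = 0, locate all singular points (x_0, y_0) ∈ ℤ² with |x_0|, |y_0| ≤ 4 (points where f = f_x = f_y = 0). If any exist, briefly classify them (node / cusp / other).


Singular points: {(3, -1)}; classification: node.

Compute partial derivatives:
  f_x = -3*x**2 - 2*x*y + 14*x - 2*y**2 + 2*y - 17.
  f_y = -x**2 - 4*x*y + 2*x + 6*y**2 + 26*y + 11.
Scan x_0 ∈ {−4, ..., 4}. For each x_0, f_y(x_0, y) is a polynomial in y; find its integer roots y ∈ {−4, ..., 4}, then test f_x and f at those candidates.
  x = -4: f_y(-4, y) = 6*y**2 + 42*y - 13; no integer root y with |y| ≤ 4.
  x = -3: f_y(-3, y) = 6*y**2 + 38*y - 4; no integer root y with |y| ≤ 4.
  x = -2: f_y(-2, y) = 6*y**2 + 34*y + 3; no integer root y with |y| ≤ 4.
  x = -1: f_y(-1, y) = 6*y**2 + 30*y + 8; no integer root y with |y| ≤ 4.
  x = 0: f_y(0, y) = 6*y**2 + 26*y + 11; no integer root y with |y| ≤ 4.
  x = 1: f_y(1, y) = 6*y**2 + 22*y + 12; vanishes at y ∈ {-3}. (1, -3): f_x = -24 ≠ 0.
  x = 2: f_y(2, y) = 6*y**2 + 18*y + 11; no integer root y with |y| ≤ 4.
  x = 3: f_y(3, y) = 6*y**2 + 14*y + 8; vanishes at y ∈ {-1}. (3, -1): f_x = 0, f = 0 — SINGULAR.
  x = 4: f_y(4, y) = 6*y**2 + 10*y + 3; no integer root y with |y| ≤ 4.
Only singular point on the grid: (3, -1).
Classify: substitute x = 3 + u, y = -1 + v and expand: f = -u**3 - u**2*v - u**2 - 2*u*v**2 + 2*v**3 + v**2.
No constant or linear terms (consistent with a singular point). Quadratic part: -u**2 + v**2. Cubic part: -u**3 - u**2*v - 2*u*v**2 + 2*v**3.
The quadratic part v**2 - u**2 = (v − u)(v + u) splits into two distinct linear factors, so there are two distinct tangent lines y − -1 = ±(x − 3) — this is a node (ordinary double point).
Classification: node.


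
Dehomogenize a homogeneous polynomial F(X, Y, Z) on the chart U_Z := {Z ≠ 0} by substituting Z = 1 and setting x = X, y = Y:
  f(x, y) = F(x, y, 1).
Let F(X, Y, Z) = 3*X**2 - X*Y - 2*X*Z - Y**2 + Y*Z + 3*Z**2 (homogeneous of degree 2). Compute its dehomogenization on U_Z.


f(x, y) = 3*x**2 - x*y - 2*x - y**2 + y + 3

On U_Z we set Z = 1. Each monomial c·X^i·Y^j·Z^k in F becomes c·x^i·y^j·1^k = c·x^i·y^j.
Substituting Z = 1: F(X, Y, 1) = 3*x**2 - x*y - 2*x - y**2 + y + 3.
Note: deg(f) ≤ deg(F) = 2; strict inequality happens when F is divisible by Z (lost terms).


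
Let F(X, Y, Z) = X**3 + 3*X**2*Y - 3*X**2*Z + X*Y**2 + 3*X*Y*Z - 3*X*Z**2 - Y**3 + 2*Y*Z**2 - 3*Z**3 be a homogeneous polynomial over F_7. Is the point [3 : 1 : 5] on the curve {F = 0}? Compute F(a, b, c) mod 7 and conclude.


F(3,1,5) ≡ 4 (mod 7); P is NOT on the curve.

Evaluate F(3, 1, 5) term-by-term (mod 7).
  X**3 ↦ 1·27·1·1 = 27
  3*X**2*Y ↦ 3·9·1·1 = 27
  -3*X**2*Z ↦ -3·9·1·5 = -135
  X*Y**2 ↦ 1·3·1·1 = 3
  3*X*Y*Z ↦ 3·3·1·5 = 45
  -3*X*Z**2 ↦ -3·3·1·25 = -225
  -Y**3 ↦ -1·1·1·1 = -1
  2*Y*Z**2 ↦ 2·1·1·25 = 50
  -3*Z**3 ↦ -3·1·1·125 = -375
Sum: F(3, 1, 5) = (27) + (27) + (-135) + (3) + (45) + (-225) + (-1) + (50) + (-375) = -584.
Reducing mod 7: -584 ≡ 4 (mod 7).
Since F(a, b, c) ≡ 4 ≠ 0 (mod 7), P does NOT lie on the curve.


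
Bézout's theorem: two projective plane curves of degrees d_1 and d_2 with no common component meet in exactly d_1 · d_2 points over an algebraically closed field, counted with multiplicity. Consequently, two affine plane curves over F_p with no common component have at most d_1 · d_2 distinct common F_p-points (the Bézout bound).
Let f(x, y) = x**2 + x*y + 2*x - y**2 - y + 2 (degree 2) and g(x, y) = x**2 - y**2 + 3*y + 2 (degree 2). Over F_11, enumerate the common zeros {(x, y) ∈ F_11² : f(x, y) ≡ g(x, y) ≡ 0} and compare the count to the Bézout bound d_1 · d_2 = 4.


Common zeros: ∅; count = 0; Bézout bound = 4.

deg(f) = 2, deg(g) = 2, so Bézout bound = 4.
Scan x ∈ F_11. For each x, list the y ∈ F_11 with f(x, y) ≡ 0 and those with g(x, y) ≡ 0 (mod 11); the common zeros in that column are the intersection.
  x = 0: f ≡ 0 at y ∈ {1, 9}; g ≡ 0 at y ∈ ∅; common: ∅.
  x = 1: f ≡ 0 at y ∈ {4, 7}; g ≡ 0 at y ∈ ∅; common: ∅.
  x = 2: f ≡ 0 at y ∈ ∅; g ≡ 0 at y ∈ {7}; common: ∅.
  x = 3: f ≡ 0 at y ∈ ∅; g ≡ 0 at y ∈ {0, 3}; common: ∅.
  x = 4: f ≡ 0 at y ∈ {4, 10}; g ≡ 0 at y ∈ {6, 8}; common: ∅.
  x = 5: f ≡ 0 at y ∈ ∅; g ≡ 0 at y ∈ ∅; common: ∅.
  x = 6: f ≡ 0 at y ∈ {6, 10}; g ≡ 0 at y ∈ ∅; common: ∅.
  x = 7: f ≡ 0 at y ∈ ∅; g ≡ 0 at y ∈ {6, 8}; common: ∅.
  x = 8: f ≡ 0 at y ∈ {1, 6}; g ≡ 0 at y ∈ {0, 3}; common: ∅.
  x = 9: f ≡ 0 at y ∈ ∅; g ≡ 0 at y ∈ {7}; common: ∅.
  x = 10: f ≡ 0 at y ∈ ∅; g ≡ 0 at y ∈ ∅; common: ∅.
Collecting: common zeros = ∅, so the count is 0.
Comparison with the Bézout bound: 0 ≤ 4 = deg(f)·deg(g), as expected for curves with no common component (the affine F_11-count falls short of the bound because intersections may lie at infinity, over extension fields, or carry multiplicity).


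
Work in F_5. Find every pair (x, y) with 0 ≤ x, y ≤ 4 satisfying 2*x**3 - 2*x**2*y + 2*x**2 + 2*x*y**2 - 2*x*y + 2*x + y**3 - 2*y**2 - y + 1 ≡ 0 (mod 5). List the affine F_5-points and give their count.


Affine F_5-points: {(1, 2), (2, 3), (4, 1), (4, 4)}; count = 4.

For each of the 25 pairs (x, y) ∈ F_5², evaluate f(x, y) mod 5. Record the zeros.
  x = 0: [0↦1, 1↦4, 2↦4, 3↦2, 4↦4]  zeros at y ∈ ∅
  x = 1: [0↦2, 1↦3, 2↦0, 3↦4, 4↦1]  zeros at y ∈ {2}
  x = 2: [0↦4, 1↦4, 2↦4, 3↦0, 4↦3]  zeros at y ∈ {3}
  x = 3: [0↦4, 1↦4, 2↦3, 3↦2, 4↦2]  zeros at y ∈ ∅
  x = 4: [0↦4, 1↦0, 2↦4, 3↦2, 4↦0]  zeros at y ∈ {1, 4}
Collecting zeros: affine points = {(1, 2), (2, 3), (4, 1), (4, 4)}.
Total count |C(F_5)_aff| = 4.


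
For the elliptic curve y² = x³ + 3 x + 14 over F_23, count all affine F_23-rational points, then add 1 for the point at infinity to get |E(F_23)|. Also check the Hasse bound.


Affine points = {(1, 8), (1, 15), (3, 2), (3, 21), (5, 4), (5, 19), (6, 8), (6, 15), (10, 3), (10, 20), (16, 8), (16, 15), (18, 9), (18, 14), (20, 1), (20, 22), (21, 0)}; affine count = 17; |E(F_23)| = 18.

Discriminant check: Δ ∝ 4a³ + 27b² = 4·3³ + 27·14² = 4·27 + 27·196 ≡ 18 (mod 23). Nonzero ⇒ E is nonsingular.
For each x ∈ F_23, compute rhs = x³ + 3·x + 14 mod 23, then count y ∈ F_23 with y² ≡ rhs.
  x = 0: rhs = 14, matching y values: none (0 points).
  x = 1: rhs = 18, matching y values: 8, 15 (2 points).
  x = 2: rhs = 5, matching y values: none (0 points).
  x = 3: rhs = 4, matching y values: 2, 21 (2 points).
  x = 4: rhs = 21, matching y values: none (0 points).
  x = 5: rhs = 16, matching y values: 4, 19 (2 points).
  x = 6: rhs = 18, matching y values: 8, 15 (2 points).
  x = 7: rhs = 10, matching y values: none (0 points).
  x = 8: rhs = 21, matching y values: none (0 points).
  x = 9: rhs = 11, matching y values: none (0 points).
  x = 10: rhs = 9, matching y values: 3, 20 (2 points).
  x = 11: rhs = 21, matching y values: none (0 points).
  x = 12: rhs = 7, matching y values: none (0 points).
  x = 13: rhs = 19, matching y values: none (0 points).
  x = 14: rhs = 17, matching y values: none (0 points).
  x = 15: rhs = 7, matching y values: none (0 points).
  x = 16: rhs = 18, matching y values: 8, 15 (2 points).
  x = 17: rhs = 10, matching y values: none (0 points).
  x = 18: rhs = 12, matching y values: 9, 14 (2 points).
  x = 19: rhs = 7, matching y values: none (0 points).
  x = 20: rhs = 1, matching y values: 1, 22 (2 points).
  x = 21: rhs = 0, matching y values: 0 (1 points).
  x = 22: rhs = 10, matching y values: none (0 points).
Total affine count: 17.
Full point count |E(F_23)| = 17 + 1 = 18.
Hasse bound: |18 − (23+1)| = |-6| = 6 ≤ 2√23 ≈ 9.5917 ✓.


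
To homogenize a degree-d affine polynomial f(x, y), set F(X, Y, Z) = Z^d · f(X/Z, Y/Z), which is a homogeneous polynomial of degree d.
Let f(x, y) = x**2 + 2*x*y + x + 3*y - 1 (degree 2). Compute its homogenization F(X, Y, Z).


F(X, Y, Z) = X**2 + 2*X*Y + X*Z + 3*Y*Z - Z**2

deg(f) = 2.
Substitute x = X/Z, y = Y/Z into f, then multiply by Z^2.
  monomial 1·x^2·y^0 ↦ 1·X^2·Y^0·Z^0.
  monomial 2·x^1·y^1 ↦ 2·X^1·Y^1·Z^0.
  monomial 1·x^1·y^0 ↦ 1·X^1·Y^0·Z^1.
  monomial 3·x^0·y^1 ↦ 3·X^0·Y^1·Z^1.
  monomial -1·x^0·y^0 ↦ -1·X^0·Y^0·Z^2.
Collecting: F(X, Y, Z) = X**2 + 2*X*Y + X*Z + 3*Y*Z - Z**2.


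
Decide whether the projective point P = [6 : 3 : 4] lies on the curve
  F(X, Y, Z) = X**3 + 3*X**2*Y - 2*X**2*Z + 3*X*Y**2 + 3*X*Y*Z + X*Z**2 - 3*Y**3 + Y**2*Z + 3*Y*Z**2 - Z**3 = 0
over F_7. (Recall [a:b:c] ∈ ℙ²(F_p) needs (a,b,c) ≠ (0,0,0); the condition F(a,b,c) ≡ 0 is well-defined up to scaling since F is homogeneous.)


F(6,3,4) ≡ 5 (mod 7); P is NOT on the curve.

Evaluate F(6, 3, 4) term-by-term (mod 7).
  X**3 ↦ 1·216·1·1 = 216
  3*X**2*Y ↦ 3·36·3·1 = 324
  -2*X**2*Z ↦ -2·36·1·4 = -288
  3*X*Y**2 ↦ 3·6·9·1 = 162
  3*X*Y*Z ↦ 3·6·3·4 = 216
  X*Z**2 ↦ 1·6·1·16 = 96
  -3*Y**3 ↦ -3·1·27·1 = -81
  Y**2*Z ↦ 1·1·9·4 = 36
  3*Y*Z**2 ↦ 3·1·3·16 = 144
  -Z**3 ↦ -1·1·1·64 = -64
Sum: F(6, 3, 4) = (216) + (324) + (-288) + (162) + (216) + (96) + (-81) + (36) + (144) + (-64) = 761.
Reducing mod 7: 761 ≡ 5 (mod 7).
Since F(a, b, c) ≡ 5 ≠ 0 (mod 7), P does NOT lie on the curve.


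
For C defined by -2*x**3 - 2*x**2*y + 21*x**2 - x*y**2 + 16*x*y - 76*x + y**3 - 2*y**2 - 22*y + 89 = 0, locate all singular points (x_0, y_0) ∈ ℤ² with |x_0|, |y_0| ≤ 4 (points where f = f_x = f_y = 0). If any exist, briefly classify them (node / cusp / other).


Singular points: {(3, 2)}; classification: node.

Compute partial derivatives:
  f_x = -6*x**2 - 4*x*y + 42*x - y**2 + 16*y - 76.
  f_y = -2*x**2 - 2*x*y + 16*x + 3*y**2 - 4*y - 22.
Scan x_0 ∈ {−4, ..., 4}. For each x_0, f_y(x_0, y) is a polynomial in y; find its integer roots y ∈ {−4, ..., 4}, then test f_x and f at those candidates.
  x = -4: f_y(-4, y) = 3*y**2 + 4*y - 118; no integer root y with |y| ≤ 4.
  x = -3: f_y(-3, y) = 3*y**2 + 2*y - 88; no integer root y with |y| ≤ 4.
  x = -2: f_y(-2, y) = 3*y**2 - 62; no integer root y with |y| ≤ 4.
  x = -1: f_y(-1, y) = 3*y**2 - 2*y - 40; vanishes at y ∈ {4}. (-1, 4): f_x = -60 ≠ 0.
  x = 0: f_y(0, y) = 3*y**2 - 4*y - 22; no integer root y with |y| ≤ 4.
  x = 1: f_y(1, y) = 3*y**2 - 6*y - 8; no integer root y with |y| ≤ 4.
  x = 2: f_y(2, y) = 3*y**2 - 8*y + 2; no integer root y with |y| ≤ 4.
  x = 3: f_y(3, y) = 3*y**2 - 10*y + 8; vanishes at y ∈ {2}. (3, 2): f_x = 0, f = 0 — SINGULAR.
  x = 4: f_y(4, y) = 3*y**2 - 12*y + 10; no integer root y with |y| ≤ 4.
Only singular point on the grid: (3, 2).
Classify: substitute x = 3 + u, y = 2 + v and expand: f = -2*u**3 - 2*u**2*v - u**2 - u*v**2 + v**3 + v**2.
No constant or linear terms (consistent with a singular point). Quadratic part: -u**2 + v**2. Cubic part: -2*u**3 - 2*u**2*v - u*v**2 + v**3.
The quadratic part v**2 - u**2 = (v − u)(v + u) splits into two distinct linear factors, so there are two distinct tangent lines y − 2 = ±(x − 3) — this is a node (ordinary double point).
Classification: node.


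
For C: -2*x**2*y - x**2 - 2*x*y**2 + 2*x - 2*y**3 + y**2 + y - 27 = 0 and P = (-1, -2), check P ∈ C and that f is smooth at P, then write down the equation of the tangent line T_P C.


Tangent line at P: -12*x - 37*y - 86 = 0.

Step 1: f(-1, -2) = 0, so P lies on C.
Step 2: partial derivatives
  f_x(x, y) = -4*x*y - 2*x - 2*y**2 + 2, f_y(x, y) = -2*x**2 - 4*x*y - 6*y**2 + 2*y + 1.
  f_x(P) = -12, f_y(P) = -37 (gradient nonzero, so P is smooth).
Step 3: tangent line at P: -12·(x − -1) + -37·(y − -2) = 0.
Expanding: -12*x - 37*y - 86 = 0.


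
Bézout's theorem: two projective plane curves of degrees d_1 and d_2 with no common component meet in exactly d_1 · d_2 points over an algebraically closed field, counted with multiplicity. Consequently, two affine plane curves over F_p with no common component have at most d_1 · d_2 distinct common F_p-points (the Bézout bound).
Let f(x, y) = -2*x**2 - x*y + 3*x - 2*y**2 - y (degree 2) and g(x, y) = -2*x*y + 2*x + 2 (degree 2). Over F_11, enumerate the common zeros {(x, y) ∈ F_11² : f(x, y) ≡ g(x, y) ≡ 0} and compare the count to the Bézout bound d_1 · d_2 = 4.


Common zeros: {(1, 2), (2, 7)}; count = 2; Bézout bound = 4.

deg(f) = 2, deg(g) = 2, so Bézout bound = 4.
Scan x ∈ F_11. For each x, list the y ∈ F_11 with f(x, y) ≡ 0 and those with g(x, y) ≡ 0 (mod 11); the common zeros in that column are the intersection.
  x = 0: f ≡ 0 at y ∈ {0, 5}; g ≡ 0 at y ∈ ∅; common: ∅.
  x = 1: f ≡ 0 at y ∈ {2, 8}; g ≡ 0 at y ∈ {2}; common: {2}.
  x = 2: f ≡ 0 at y ∈ {7, 8}; g ≡ 0 at y ∈ {7}; common: {7}.
  x = 3: f ≡ 0 at y ∈ ∅; g ≡ 0 at y ∈ {5}; common: ∅.
  x = 4: f ≡ 0 at y ∈ ∅; g ≡ 0 at y ∈ {4}; common: ∅.
  x = 5: f ≡ 0 at y ∈ {2, 6}; g ≡ 0 at y ∈ {10}; common: ∅.
  x = 6: f ≡ 0 at y ∈ ∅; g ≡ 0 at y ∈ {3}; common: ∅.
  x = 7: f ≡ 0 at y ∈ {0, 7}; g ≡ 0 at y ∈ {9}; common: ∅.
  x = 8: f ≡ 0 at y ∈ ∅; g ≡ 0 at y ∈ {8}; common: ∅.
  x = 9: f ≡ 0 at y ∈ ∅; g ≡ 0 at y ∈ {6}; common: ∅.
  x = 10: f ≡ 0 at y ∈ {5, 6}; g ≡ 0 at y ∈ {0}; common: ∅.
Collecting: common zeros = {(1, 2), (2, 7)}, so the count is 2.
Comparison with the Bézout bound: 2 ≤ 4 = deg(f)·deg(g), as expected for curves with no common component (the affine F_11-count falls short of the bound because intersections may lie at infinity, over extension fields, or carry multiplicity).


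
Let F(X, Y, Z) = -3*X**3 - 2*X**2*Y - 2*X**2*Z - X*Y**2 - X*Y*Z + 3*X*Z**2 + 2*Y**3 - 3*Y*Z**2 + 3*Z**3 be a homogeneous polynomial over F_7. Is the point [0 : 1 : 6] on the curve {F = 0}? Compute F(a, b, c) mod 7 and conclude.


F(0,1,6) ≡ 3 (mod 7); P is NOT on the curve.

Evaluate F(0, 1, 6) term-by-term (mod 7).
  -3*X**3 ↦ -3·0·1·1 = 0
  -2*X**2*Y ↦ -2·0·1·1 = 0
  -2*X**2*Z ↦ -2·0·1·6 = 0
  -X*Y**2 ↦ -1·0·1·1 = 0
  -X*Y*Z ↦ -1·0·1·6 = 0
  3*X*Z**2 ↦ 3·0·1·36 = 0
  2*Y**3 ↦ 2·1·1·1 = 2
  -3*Y*Z**2 ↦ -3·1·1·36 = -108
  3*Z**3 ↦ 3·1·1·216 = 648
Sum: F(0, 1, 6) = (0) + (0) + (0) + (0) + (0) + (0) + (2) + (-108) + (648) = 542.
Reducing mod 7: 542 ≡ 3 (mod 7).
Since F(a, b, c) ≡ 3 ≠ 0 (mod 7), P does NOT lie on the curve.


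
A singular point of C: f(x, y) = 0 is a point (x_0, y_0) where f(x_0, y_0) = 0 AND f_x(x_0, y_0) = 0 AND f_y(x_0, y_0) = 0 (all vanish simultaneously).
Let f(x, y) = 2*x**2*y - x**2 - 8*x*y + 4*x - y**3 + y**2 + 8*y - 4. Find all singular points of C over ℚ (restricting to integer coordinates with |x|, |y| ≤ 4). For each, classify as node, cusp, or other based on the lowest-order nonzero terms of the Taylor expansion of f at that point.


Singular points: {(2, 0)}; classification: node.

Compute partial derivatives:
  f_x = 4*x*y - 2*x - 8*y + 4.
  f_y = 2*x**2 - 8*x - 3*y**2 + 2*y + 8.
Scan x_0 ∈ {−4, ..., 4}. For each x_0, f_y(x_0, y) is a polynomial in y; find its integer roots y ∈ {−4, ..., 4}, then test f_x and f at those candidates.
  x = -4: f_y(-4, y) = -3*y**2 + 2*y + 72; no integer root y with |y| ≤ 4.
  x = -3: f_y(-3, y) = -3*y**2 + 2*y + 50; no integer root y with |y| ≤ 4.
  x = -2: f_y(-2, y) = -3*y**2 + 2*y + 32; no integer root y with |y| ≤ 4.
  x = -1: f_y(-1, y) = -3*y**2 + 2*y + 18; no integer root y with |y| ≤ 4.
  x = 0: f_y(0, y) = -3*y**2 + 2*y + 8; vanishes at y ∈ {2}. (0, 2): f_x = -12 ≠ 0.
  x = 1: f_y(1, y) = -3*y**2 + 2*y + 2; no integer root y with |y| ≤ 4.
  x = 2: f_y(2, y) = -3*y**2 + 2*y; vanishes at y ∈ {0}. (2, 0): f_x = 0, f = 0 — SINGULAR.
  x = 3: f_y(3, y) = -3*y**2 + 2*y + 2; no integer root y with |y| ≤ 4.
  x = 4: f_y(4, y) = -3*y**2 + 2*y + 8; vanishes at y ∈ {2}. (4, 2): f_x = 12 ≠ 0.
Only singular point on the grid: (2, 0).
Classify: substitute x = 2 + u, y = 0 + v and expand: f = 2*u**2*v - u**2 - v**3 + v**2.
No constant or linear terms (consistent with a singular point). Quadratic part: -u**2 + v**2. Cubic part: 2*u**2*v - v**3.
The quadratic part v**2 - u**2 = (v − u)(v + u) splits into two distinct linear factors, so there are two distinct tangent lines y − 0 = ±(x − 2) — this is a node (ordinary double point).
Classification: node.


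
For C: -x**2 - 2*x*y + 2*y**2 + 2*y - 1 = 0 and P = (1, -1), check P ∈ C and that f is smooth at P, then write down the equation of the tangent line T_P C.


Tangent line at P: -4*y - 4 = 0.

Step 1: f(1, -1) = 0, so P lies on C.
Step 2: partial derivatives
  f_x(x, y) = -2*x - 2*y, f_y(x, y) = -2*x + 4*y + 2.
  f_x(P) = 0, f_y(P) = -4 (gradient nonzero, so P is smooth).
Step 3: tangent line at P: 0·(x − 1) + -4·(y − -1) = 0.
Expanding: -4*y - 4 = 0.


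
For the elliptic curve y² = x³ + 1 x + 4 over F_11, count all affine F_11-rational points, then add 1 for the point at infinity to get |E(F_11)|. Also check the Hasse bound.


Affine points = {(0, 2), (0, 9), (2, 5), (2, 6), (3, 1), (3, 10), (9, 4), (9, 7)}; affine count = 8; |E(F_11)| = 9.

Discriminant check: Δ ∝ 4a³ + 27b² = 4·1³ + 27·4² = 4·1 + 27·16 ≡ 7 (mod 11). Nonzero ⇒ E is nonsingular.
For each x ∈ F_11, compute rhs = x³ + 1·x + 4 mod 11, then count y ∈ F_11 with y² ≡ rhs.
  x = 0: rhs = 4, matching y values: 2, 9 (2 points).
  x = 1: rhs = 6, matching y values: none (0 points).
  x = 2: rhs = 3, matching y values: 5, 6 (2 points).
  x = 3: rhs = 1, matching y values: 1, 10 (2 points).
  x = 4: rhs = 6, matching y values: none (0 points).
  x = 5: rhs = 2, matching y values: none (0 points).
  x = 6: rhs = 6, matching y values: none (0 points).
  x = 7: rhs = 2, matching y values: none (0 points).
  x = 8: rhs = 7, matching y values: none (0 points).
  x = 9: rhs = 5, matching y values: 4, 7 (2 points).
  x = 10: rhs = 2, matching y values: none (0 points).
Total affine count: 8.
Full point count |E(F_11)| = 8 + 1 = 9.
Hasse bound: |9 − (11+1)| = |-3| = 3 ≤ 2√11 ≈ 6.6332 ✓.


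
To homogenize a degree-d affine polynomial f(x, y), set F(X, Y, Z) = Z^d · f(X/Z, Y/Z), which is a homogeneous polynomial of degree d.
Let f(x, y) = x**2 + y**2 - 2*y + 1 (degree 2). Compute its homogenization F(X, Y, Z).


F(X, Y, Z) = X**2 + Y**2 - 2*Y*Z + Z**2

deg(f) = 2.
Substitute x = X/Z, y = Y/Z into f, then multiply by Z^2.
  monomial 1·x^2·y^0 ↦ 1·X^2·Y^0·Z^0.
  monomial 1·x^0·y^2 ↦ 1·X^0·Y^2·Z^0.
  monomial -2·x^0·y^1 ↦ -2·X^0·Y^1·Z^1.
  monomial 1·x^0·y^0 ↦ 1·X^0·Y^0·Z^2.
Collecting: F(X, Y, Z) = X**2 + Y**2 - 2*Y*Z + Z**2.


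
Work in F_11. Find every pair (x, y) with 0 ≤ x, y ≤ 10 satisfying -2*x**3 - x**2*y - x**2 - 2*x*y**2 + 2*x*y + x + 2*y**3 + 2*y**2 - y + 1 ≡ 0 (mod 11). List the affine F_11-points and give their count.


Affine F_11-points: {(1, 8), (2, 2), (3, 4), (4, 2), (4, 4), (4, 8), (6, 3), (6, 6), (6, 7), (7, 4), (7, 5), (7, 8), (8, 3), (9, 0), (9, 2), (9, 6)}; count = 16.

For each of the 121 pairs (x, y) ∈ F_11², evaluate f(x, y) mod 11. Record the zeros.
  x = 0: [0↦1, 1↦4, 2↦1, 3↦4, 4↦3, 5↦10, 6↦4, 7↦8, 8↦1, 9↦6, 10↦2]  zeros at y ∈ ∅
  x = 1: [0↦10, 1↦1, 2↦4, 3↦9, 4↦6, 5↦7, 6↦2, 7↦3, 8↦0, 9↦5, 10↦8]  zeros at y ∈ {8}
  x = 2: [0↦5, 1↦4, 2↦0, 3↦5, 4↦9, 5↦2, 6↦7, 7↦3, 8↦2, 9↦5, 10↦2]  zeros at y ∈ {2}
  x = 3: [0↦7, 1↦1, 2↦10, 3↦2, 4↦0, 5↦5, 6↦7, 7↦7, 8↦6, 9↦5, 10↦5]  zeros at y ∈ {4}
  x = 4: [0↦4, 1↦2, 2↦0, 3↦10, 4↦0, 5↦4, 6↦1, 7↦3, 8↦0, 9↦4, 10↦5]  zeros at y ∈ {2, 4, 8}
  x = 5: [0↦6, 1↦6, 2↦2, 3↦6, 4↦8, 5↦9, 6↦10, 7↦1, 8↦5, 9↦1, 10↦1]  zeros at y ∈ ∅
  x = 6: [0↦1, 1↦1, 2↦4, 3↦0, 4↦1, 5↦8, 6↦0, 7↦0, 8↦9, 9↦6, 10↦3]  zeros at y ∈ {3, 6, 7}
  x = 7: [0↦10, 1↦8, 2↦5, 3↦2, 4↦0, 5↦0, 6↦3, 7↦10, 8↦0, 9↦7, 10↦10]  zeros at y ∈ {4, 5, 8}
  x = 8: [0↦10, 1↦4, 2↦4, 3↦0, 4↦4, 5↦6, 6↦7, 7↦8, 8↦10, 9↦3, 10↦10]  zeros at y ∈ {3}
  x = 9: [0↦0, 1↦10, 2↦0, 3↦4, 4↦1, 5↦3, 6↦0, 7↦4, 8↦5, 9↦4, 10↦2]  zeros at y ∈ {0, 2, 6}
  x = 10: [0↦1, 1↦3, 2↦3, 3↦2, 4↦1, 5↦1, 6↦3, 7↦8, 8↦6, 9↦9, 10↦7]  zeros at y ∈ ∅
Collecting zeros: affine points = {(1, 8), (2, 2), (3, 4), (4, 2), (4, 4), (4, 8), (6, 3), (6, 6), (6, 7), (7, 4), (7, 5), (7, 8), (8, 3), (9, 0), (9, 2), (9, 6)}.
Total count |C(F_11)_aff| = 16.


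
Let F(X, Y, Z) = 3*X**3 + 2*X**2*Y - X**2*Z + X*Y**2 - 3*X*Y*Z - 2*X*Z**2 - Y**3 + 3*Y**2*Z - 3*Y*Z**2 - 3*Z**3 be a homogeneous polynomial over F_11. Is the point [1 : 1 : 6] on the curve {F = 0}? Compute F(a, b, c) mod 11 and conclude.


F(1,1,6) ≡ 7 (mod 11); P is NOT on the curve.

Evaluate F(1, 1, 6) term-by-term (mod 11).
  3*X**3 ↦ 3·1·1·1 = 3
  2*X**2*Y ↦ 2·1·1·1 = 2
  -X**2*Z ↦ -1·1·1·6 = -6
  X*Y**2 ↦ 1·1·1·1 = 1
  -3*X*Y*Z ↦ -3·1·1·6 = -18
  -2*X*Z**2 ↦ -2·1·1·36 = -72
  -Y**3 ↦ -1·1·1·1 = -1
  3*Y**2*Z ↦ 3·1·1·6 = 18
  -3*Y*Z**2 ↦ -3·1·1·36 = -108
  -3*Z**3 ↦ -3·1·1·216 = -648
Sum: F(1, 1, 6) = (3) + (2) + (-6) + (1) + (-18) + (-72) + (-1) + (18) + (-108) + (-648) = -829.
Reducing mod 11: -829 ≡ 7 (mod 11).
Since F(a, b, c) ≡ 7 ≠ 0 (mod 11), P does NOT lie on the curve.


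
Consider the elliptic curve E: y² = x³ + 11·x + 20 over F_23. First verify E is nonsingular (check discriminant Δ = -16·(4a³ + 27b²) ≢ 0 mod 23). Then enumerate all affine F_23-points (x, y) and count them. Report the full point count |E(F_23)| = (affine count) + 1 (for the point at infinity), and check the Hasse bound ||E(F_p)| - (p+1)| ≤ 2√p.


Affine points = {(1, 3), (1, 20), (2, 2), (2, 21), (4, 6), (4, 17), (5, 4), (5, 19), (6, 7), (6, 16), (7, 7), (7, 16), (10, 7), (10, 16), (11, 0), (15, 8), (15, 15), (18, 1), (18, 22), (19, 2), (19, 21), (20, 11), (20, 12), (21, 6), (21, 17), (22, 10), (22, 13)}; affine count = 27; |E(F_23)| = 28.

Discriminant check: Δ ∝ 4a³ + 27b² = 4·11³ + 27·20² = 4·1331 + 27·400 ≡ 1 (mod 23). Nonzero ⇒ E is nonsingular.
For each x ∈ F_23, compute rhs = x³ + 11·x + 20 mod 23, then count y ∈ F_23 with y² ≡ rhs.
  x = 0: rhs = 20, matching y values: none (0 points).
  x = 1: rhs = 9, matching y values: 3, 20 (2 points).
  x = 2: rhs = 4, matching y values: 2, 21 (2 points).
  x = 3: rhs = 11, matching y values: none (0 points).
  x = 4: rhs = 13, matching y values: 6, 17 (2 points).
  x = 5: rhs = 16, matching y values: 4, 19 (2 points).
  x = 6: rhs = 3, matching y values: 7, 16 (2 points).
  x = 7: rhs = 3, matching y values: 7, 16 (2 points).
  x = 8: rhs = 22, matching y values: none (0 points).
  x = 9: rhs = 20, matching y values: none (0 points).
  x = 10: rhs = 3, matching y values: 7, 16 (2 points).
  x = 11: rhs = 0, matching y values: 0 (1 points).
  x = 12: rhs = 17, matching y values: none (0 points).
  x = 13: rhs = 14, matching y values: none (0 points).
  x = 14: rhs = 20, matching y values: none (0 points).
  x = 15: rhs = 18, matching y values: 8, 15 (2 points).
  x = 16: rhs = 14, matching y values: none (0 points).
  x = 17: rhs = 14, matching y values: none (0 points).
  x = 18: rhs = 1, matching y values: 1, 22 (2 points).
  x = 19: rhs = 4, matching y values: 2, 21 (2 points).
  x = 20: rhs = 6, matching y values: 11, 12 (2 points).
  x = 21: rhs = 13, matching y values: 6, 17 (2 points).
  x = 22: rhs = 8, matching y values: 10, 13 (2 points).
Total affine count: 27.
Full point count |E(F_23)| = 27 + 1 = 28.
Hasse bound: |28 − (23+1)| = |4| = 4 ≤ 2√23 ≈ 9.5917 ✓.
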